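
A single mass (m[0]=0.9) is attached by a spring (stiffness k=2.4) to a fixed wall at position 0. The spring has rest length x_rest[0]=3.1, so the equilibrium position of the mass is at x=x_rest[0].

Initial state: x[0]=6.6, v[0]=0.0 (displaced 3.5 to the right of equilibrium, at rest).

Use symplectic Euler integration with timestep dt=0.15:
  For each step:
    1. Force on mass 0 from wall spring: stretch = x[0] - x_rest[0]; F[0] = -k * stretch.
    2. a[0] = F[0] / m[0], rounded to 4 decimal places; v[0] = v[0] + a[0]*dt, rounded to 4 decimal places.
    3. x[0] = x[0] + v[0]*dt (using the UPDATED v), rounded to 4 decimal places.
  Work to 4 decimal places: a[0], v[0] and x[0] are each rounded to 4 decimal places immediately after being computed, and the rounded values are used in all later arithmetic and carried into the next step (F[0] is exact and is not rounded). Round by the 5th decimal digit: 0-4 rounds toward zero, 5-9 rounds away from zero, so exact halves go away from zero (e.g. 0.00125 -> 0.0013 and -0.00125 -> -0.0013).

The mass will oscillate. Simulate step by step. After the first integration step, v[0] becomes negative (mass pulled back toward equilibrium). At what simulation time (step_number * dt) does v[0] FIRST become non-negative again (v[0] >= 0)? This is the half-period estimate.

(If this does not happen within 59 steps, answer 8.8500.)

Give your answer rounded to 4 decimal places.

Step 0: x=[6.6000] v=[0.0000]
Step 1: x=[6.3900] v=[-1.4000]
Step 2: x=[5.9826] v=[-2.7160]
Step 3: x=[5.4023] v=[-3.8690]
Step 4: x=[4.6838] v=[-4.7899]
Step 5: x=[3.8703] v=[-5.4234]
Step 6: x=[3.0106] v=[-5.7315]
Step 7: x=[2.1562] v=[-5.6957]
Step 8: x=[1.3585] v=[-5.3182]
Step 9: x=[0.6653] v=[-4.6216]
Step 10: x=[0.1181] v=[-3.6477]
Step 11: x=[-0.2501] v=[-2.4549]
Step 12: x=[-0.4173] v=[-1.1149]
Step 13: x=[-0.3735] v=[0.2920]
First v>=0 after going negative at step 13, time=1.9500

Answer: 1.9500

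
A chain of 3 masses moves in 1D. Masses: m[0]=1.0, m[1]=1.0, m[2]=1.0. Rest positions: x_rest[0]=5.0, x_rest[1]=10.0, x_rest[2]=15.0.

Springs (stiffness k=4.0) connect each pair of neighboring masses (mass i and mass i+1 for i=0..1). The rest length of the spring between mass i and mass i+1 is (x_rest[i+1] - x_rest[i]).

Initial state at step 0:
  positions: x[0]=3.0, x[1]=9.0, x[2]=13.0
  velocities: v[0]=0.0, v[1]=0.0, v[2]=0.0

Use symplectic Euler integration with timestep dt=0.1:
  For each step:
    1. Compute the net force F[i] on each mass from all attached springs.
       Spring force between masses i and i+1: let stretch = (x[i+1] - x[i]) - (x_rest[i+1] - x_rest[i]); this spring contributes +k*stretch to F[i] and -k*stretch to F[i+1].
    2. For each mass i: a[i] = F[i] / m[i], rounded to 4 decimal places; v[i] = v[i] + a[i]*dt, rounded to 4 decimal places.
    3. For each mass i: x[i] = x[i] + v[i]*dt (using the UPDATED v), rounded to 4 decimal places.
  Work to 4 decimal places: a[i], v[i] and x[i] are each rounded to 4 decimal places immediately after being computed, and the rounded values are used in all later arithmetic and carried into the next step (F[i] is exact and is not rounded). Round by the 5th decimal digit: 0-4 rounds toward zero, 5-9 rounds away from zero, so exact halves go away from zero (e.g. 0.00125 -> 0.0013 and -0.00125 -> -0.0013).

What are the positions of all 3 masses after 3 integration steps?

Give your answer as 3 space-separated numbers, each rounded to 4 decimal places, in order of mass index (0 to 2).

Step 0: x=[3.0000 9.0000 13.0000] v=[0.0000 0.0000 0.0000]
Step 1: x=[3.0400 8.9200 13.0400] v=[0.4000 -0.8000 0.4000]
Step 2: x=[3.1152 8.7696 13.1152] v=[0.7520 -1.5040 0.7520]
Step 3: x=[3.2166 8.5669 13.2166] v=[1.0138 -2.0275 1.0138]

Answer: 3.2166 8.5669 13.2166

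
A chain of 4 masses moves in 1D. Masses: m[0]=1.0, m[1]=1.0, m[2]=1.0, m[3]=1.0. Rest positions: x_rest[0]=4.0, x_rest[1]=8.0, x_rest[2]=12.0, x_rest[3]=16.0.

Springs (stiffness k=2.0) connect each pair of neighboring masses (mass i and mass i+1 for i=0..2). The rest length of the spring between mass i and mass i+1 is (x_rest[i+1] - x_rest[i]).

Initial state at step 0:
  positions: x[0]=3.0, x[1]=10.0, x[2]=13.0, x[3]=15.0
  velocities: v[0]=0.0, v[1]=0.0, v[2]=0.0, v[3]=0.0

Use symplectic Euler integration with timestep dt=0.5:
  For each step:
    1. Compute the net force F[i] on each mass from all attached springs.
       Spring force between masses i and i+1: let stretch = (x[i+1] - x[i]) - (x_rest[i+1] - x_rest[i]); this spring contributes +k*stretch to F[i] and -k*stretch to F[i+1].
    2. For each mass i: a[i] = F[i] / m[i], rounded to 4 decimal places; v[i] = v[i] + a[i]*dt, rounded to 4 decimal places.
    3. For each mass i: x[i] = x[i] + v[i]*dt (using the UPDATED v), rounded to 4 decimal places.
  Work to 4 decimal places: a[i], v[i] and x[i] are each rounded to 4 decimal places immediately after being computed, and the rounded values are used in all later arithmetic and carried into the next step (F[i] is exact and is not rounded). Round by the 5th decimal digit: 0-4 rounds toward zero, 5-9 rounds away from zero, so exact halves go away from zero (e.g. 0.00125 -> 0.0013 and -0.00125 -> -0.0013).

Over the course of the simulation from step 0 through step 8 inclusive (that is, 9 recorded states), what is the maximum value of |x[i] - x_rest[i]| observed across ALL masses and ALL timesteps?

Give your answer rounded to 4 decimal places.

Step 0: x=[3.0000 10.0000 13.0000 15.0000] v=[0.0000 0.0000 0.0000 0.0000]
Step 1: x=[4.5000 8.0000 12.5000 16.0000] v=[3.0000 -4.0000 -1.0000 2.0000]
Step 2: x=[5.7500 6.5000 11.5000 17.2500] v=[2.5000 -3.0000 -2.0000 2.5000]
Step 3: x=[5.3750 7.1250 10.8750 17.6250] v=[-0.7500 1.2500 -1.2500 0.7500]
Step 4: x=[3.8750 8.7500 11.7500 16.6250] v=[-3.0000 3.2500 1.7500 -2.0000]
Step 5: x=[2.8125 9.4375 13.5625 15.1875] v=[-2.1250 1.3750 3.6250 -2.8750]
Step 6: x=[3.0625 8.8750 14.1250 14.9375] v=[0.5000 -1.1250 1.1250 -0.5000]
Step 7: x=[4.2188 8.0313 12.4688 16.2813] v=[2.3125 -1.6875 -3.3125 2.6875]
Step 8: x=[5.2813 7.5001 10.5001 17.7188] v=[2.1250 -1.0625 -3.9375 2.8750]
Max displacement = 2.1250

Answer: 2.1250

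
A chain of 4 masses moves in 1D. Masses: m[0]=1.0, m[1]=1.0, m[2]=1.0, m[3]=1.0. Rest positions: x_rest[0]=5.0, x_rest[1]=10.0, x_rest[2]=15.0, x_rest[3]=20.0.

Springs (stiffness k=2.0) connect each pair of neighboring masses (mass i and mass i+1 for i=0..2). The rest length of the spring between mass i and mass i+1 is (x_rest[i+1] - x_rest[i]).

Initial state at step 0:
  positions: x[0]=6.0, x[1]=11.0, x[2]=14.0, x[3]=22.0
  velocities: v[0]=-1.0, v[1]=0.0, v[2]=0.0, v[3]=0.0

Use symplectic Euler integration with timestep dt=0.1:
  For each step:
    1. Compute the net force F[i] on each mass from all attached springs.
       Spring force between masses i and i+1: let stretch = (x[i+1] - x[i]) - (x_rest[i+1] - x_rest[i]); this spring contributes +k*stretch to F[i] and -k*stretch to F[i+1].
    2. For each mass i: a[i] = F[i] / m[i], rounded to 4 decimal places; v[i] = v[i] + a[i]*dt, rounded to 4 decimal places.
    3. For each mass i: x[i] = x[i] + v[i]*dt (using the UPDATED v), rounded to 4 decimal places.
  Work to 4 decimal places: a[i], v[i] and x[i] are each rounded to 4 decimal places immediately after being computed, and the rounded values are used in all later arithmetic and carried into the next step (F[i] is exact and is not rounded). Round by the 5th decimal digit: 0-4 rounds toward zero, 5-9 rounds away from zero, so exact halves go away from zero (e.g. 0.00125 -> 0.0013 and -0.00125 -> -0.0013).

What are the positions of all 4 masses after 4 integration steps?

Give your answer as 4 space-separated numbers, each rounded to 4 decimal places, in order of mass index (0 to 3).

Answer: 5.6081 10.6327 14.9123 21.4467

Derivation:
Step 0: x=[6.0000 11.0000 14.0000 22.0000] v=[-1.0000 0.0000 0.0000 0.0000]
Step 1: x=[5.9000 10.9600 14.1000 21.9400] v=[-1.0000 -0.4000 1.0000 -0.6000]
Step 2: x=[5.8012 10.8816 14.2940 21.8232] v=[-0.9880 -0.7840 1.9400 -1.1680]
Step 3: x=[5.7040 10.7698 14.5703 21.6558] v=[-0.9719 -1.1176 2.7634 -1.6738]
Step 4: x=[5.6081 10.6327 14.9123 21.4467] v=[-0.9587 -1.3707 3.4204 -2.0909]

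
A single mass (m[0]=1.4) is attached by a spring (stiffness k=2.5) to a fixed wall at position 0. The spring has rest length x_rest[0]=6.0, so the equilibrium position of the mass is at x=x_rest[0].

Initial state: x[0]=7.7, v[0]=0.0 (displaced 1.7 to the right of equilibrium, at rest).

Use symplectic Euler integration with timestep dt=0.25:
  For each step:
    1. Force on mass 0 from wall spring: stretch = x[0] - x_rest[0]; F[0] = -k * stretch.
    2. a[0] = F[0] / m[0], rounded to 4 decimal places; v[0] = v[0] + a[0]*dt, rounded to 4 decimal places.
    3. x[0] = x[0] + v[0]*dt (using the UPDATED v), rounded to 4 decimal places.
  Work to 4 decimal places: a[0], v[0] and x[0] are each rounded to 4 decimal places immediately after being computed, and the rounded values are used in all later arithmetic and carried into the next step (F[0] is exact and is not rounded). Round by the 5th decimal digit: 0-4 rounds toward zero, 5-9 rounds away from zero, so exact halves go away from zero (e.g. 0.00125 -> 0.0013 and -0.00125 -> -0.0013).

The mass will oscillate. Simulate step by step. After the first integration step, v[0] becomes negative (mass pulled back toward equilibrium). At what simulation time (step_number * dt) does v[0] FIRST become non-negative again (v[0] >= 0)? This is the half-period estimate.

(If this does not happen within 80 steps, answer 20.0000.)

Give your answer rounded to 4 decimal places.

Step 0: x=[7.7000] v=[0.0000]
Step 1: x=[7.5103] v=[-0.7589]
Step 2: x=[7.1520] v=[-1.4332]
Step 3: x=[6.6651] v=[-1.9475]
Step 4: x=[6.1040] v=[-2.2444]
Step 5: x=[5.5313] v=[-2.2908]
Step 6: x=[5.0109] v=[-2.0816]
Step 7: x=[4.6009] v=[-1.6400]
Step 8: x=[4.3471] v=[-1.0154]
Step 9: x=[4.2777] v=[-0.2775]
Step 10: x=[4.4006] v=[0.4914]
First v>=0 after going negative at step 10, time=2.5000

Answer: 2.5000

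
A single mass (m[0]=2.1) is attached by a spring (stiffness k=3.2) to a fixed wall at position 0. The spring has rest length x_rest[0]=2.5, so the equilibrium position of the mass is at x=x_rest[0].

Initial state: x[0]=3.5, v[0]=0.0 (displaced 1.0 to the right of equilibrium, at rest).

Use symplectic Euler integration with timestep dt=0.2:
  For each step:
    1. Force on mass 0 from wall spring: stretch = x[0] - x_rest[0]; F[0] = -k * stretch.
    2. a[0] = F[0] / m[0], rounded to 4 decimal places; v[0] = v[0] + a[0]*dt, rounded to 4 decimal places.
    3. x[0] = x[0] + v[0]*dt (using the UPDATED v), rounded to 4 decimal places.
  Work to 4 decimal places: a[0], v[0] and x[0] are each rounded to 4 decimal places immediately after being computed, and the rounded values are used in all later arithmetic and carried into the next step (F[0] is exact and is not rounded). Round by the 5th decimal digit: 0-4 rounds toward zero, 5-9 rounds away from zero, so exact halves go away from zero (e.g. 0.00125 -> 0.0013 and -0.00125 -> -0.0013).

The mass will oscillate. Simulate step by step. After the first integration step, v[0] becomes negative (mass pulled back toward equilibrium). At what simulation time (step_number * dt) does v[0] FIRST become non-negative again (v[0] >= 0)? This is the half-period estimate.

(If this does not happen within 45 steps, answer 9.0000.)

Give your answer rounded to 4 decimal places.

Answer: 2.6000

Derivation:
Step 0: x=[3.5000] v=[0.0000]
Step 1: x=[3.4390] v=[-0.3048]
Step 2: x=[3.3208] v=[-0.5910]
Step 3: x=[3.1526] v=[-0.8411]
Step 4: x=[2.9446] v=[-1.0400]
Step 5: x=[2.7095] v=[-1.1755]
Step 6: x=[2.4616] v=[-1.2393]
Step 7: x=[2.2161] v=[-1.2276]
Step 8: x=[1.9879] v=[-1.1411]
Step 9: x=[1.7909] v=[-0.9850]
Step 10: x=[1.6371] v=[-0.7689]
Step 11: x=[1.5359] v=[-0.5059]
Step 12: x=[1.4935] v=[-0.2121]
Step 13: x=[1.5124] v=[0.0946]
First v>=0 after going negative at step 13, time=2.6000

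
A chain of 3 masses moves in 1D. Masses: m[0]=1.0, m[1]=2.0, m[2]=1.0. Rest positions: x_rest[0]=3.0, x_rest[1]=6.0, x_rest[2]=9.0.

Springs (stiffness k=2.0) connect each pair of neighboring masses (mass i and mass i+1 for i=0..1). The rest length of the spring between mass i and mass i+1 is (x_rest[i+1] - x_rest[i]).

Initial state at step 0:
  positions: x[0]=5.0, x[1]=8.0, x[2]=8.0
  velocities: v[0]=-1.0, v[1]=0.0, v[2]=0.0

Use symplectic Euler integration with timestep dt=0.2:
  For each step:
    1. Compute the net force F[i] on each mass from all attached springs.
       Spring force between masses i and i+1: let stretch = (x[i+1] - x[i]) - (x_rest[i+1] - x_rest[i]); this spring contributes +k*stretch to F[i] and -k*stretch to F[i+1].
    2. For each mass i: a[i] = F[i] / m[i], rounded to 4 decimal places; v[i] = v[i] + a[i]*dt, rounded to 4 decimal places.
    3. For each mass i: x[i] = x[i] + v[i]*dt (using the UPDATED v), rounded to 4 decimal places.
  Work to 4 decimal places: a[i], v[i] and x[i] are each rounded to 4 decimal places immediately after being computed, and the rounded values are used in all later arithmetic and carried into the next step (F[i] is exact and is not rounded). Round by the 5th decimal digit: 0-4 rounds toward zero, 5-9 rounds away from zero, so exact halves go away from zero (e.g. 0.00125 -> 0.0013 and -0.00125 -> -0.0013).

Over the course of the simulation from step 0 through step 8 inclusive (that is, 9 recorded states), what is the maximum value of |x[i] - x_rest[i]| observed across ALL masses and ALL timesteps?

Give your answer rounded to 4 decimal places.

Step 0: x=[5.0000 8.0000 8.0000] v=[-1.0000 0.0000 0.0000]
Step 1: x=[4.8000 7.8800 8.2400] v=[-1.0000 -0.6000 1.2000]
Step 2: x=[4.6064 7.6512 8.6912] v=[-0.9680 -1.1440 2.2560]
Step 3: x=[4.4164 7.3422 9.2992] v=[-0.9501 -1.5450 3.0400]
Step 4: x=[4.2204 6.9944 9.9906] v=[-0.9798 -1.7388 3.4572]
Step 5: x=[4.0064 6.6555 10.6823] v=[-1.0702 -1.6944 3.4587]
Step 6: x=[3.7643 6.3717 11.2919] v=[-1.2106 -1.4189 3.0480]
Step 7: x=[3.4908 6.1804 11.7479] v=[-1.3676 -0.9563 2.2799]
Step 8: x=[3.1924 6.1043 11.9985] v=[-1.4918 -0.3807 1.2529]
Max displacement = 2.9985

Answer: 2.9985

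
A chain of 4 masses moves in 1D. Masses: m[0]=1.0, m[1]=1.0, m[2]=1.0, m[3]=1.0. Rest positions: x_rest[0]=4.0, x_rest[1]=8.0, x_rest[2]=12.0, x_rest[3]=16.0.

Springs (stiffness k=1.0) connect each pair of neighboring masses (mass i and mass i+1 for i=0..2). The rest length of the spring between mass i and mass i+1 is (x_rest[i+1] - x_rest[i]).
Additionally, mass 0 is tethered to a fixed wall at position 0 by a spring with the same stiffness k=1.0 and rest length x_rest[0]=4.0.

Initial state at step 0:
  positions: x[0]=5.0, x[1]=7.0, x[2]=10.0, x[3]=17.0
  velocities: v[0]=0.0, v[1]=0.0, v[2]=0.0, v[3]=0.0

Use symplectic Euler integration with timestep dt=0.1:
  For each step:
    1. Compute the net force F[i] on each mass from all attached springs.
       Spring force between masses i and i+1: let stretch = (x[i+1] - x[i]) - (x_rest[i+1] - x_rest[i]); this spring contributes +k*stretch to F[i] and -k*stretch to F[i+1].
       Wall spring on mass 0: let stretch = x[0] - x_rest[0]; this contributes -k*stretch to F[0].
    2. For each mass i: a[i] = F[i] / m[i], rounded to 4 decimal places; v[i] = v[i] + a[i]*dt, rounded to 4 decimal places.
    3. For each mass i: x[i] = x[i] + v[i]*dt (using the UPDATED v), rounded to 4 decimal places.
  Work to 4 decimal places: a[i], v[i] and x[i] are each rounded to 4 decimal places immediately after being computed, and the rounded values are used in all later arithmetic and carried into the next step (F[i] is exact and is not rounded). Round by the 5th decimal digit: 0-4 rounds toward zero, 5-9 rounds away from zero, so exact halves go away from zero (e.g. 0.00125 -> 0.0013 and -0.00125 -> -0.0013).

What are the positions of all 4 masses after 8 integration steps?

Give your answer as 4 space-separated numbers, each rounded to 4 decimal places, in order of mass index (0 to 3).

Answer: 4.0602 7.3387 11.2417 16.0594

Derivation:
Step 0: x=[5.0000 7.0000 10.0000 17.0000] v=[0.0000 0.0000 0.0000 0.0000]
Step 1: x=[4.9700 7.0100 10.0400 16.9700] v=[-0.3000 0.1000 0.4000 -0.3000]
Step 2: x=[4.9107 7.0299 10.1190 16.9107] v=[-0.5930 0.1990 0.7900 -0.5930]
Step 3: x=[4.8235 7.0595 10.2350 16.8235] v=[-0.8722 0.2960 1.1603 -0.8722]
Step 4: x=[4.7104 7.0985 10.3852 16.7104] v=[-1.1310 0.3900 1.5016 -1.1311]
Step 5: x=[4.5741 7.1465 10.5658 16.5740] v=[-1.3632 0.4799 1.8055 -1.3636]
Step 6: x=[4.4178 7.2030 10.7722 16.4176] v=[-1.5634 0.5646 2.0644 -1.5644]
Step 7: x=[4.2451 7.2673 10.9994 16.2447] v=[-1.7267 0.6430 2.2720 -1.7289]
Step 8: x=[4.0602 7.3387 11.2417 16.0594] v=[-1.8490 0.7140 2.4233 -1.8534]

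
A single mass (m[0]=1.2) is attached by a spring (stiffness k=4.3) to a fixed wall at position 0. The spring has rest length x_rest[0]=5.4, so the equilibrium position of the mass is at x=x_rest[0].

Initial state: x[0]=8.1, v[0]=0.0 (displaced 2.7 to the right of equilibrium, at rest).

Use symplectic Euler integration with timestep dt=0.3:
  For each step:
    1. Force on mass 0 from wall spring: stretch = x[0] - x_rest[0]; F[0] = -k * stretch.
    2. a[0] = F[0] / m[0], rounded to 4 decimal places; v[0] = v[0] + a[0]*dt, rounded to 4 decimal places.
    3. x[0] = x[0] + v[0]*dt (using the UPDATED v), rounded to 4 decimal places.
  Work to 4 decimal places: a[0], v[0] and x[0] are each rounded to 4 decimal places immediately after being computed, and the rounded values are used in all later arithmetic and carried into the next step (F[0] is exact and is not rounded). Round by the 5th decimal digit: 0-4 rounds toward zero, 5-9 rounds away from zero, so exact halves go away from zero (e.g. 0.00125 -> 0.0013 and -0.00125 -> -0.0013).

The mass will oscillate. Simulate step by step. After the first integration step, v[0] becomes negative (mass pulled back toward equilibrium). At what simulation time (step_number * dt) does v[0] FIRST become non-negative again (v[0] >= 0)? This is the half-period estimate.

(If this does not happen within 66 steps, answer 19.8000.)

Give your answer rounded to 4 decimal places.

Answer: 1.8000

Derivation:
Step 0: x=[8.1000] v=[0.0000]
Step 1: x=[7.2293] v=[-2.9025]
Step 2: x=[5.7686] v=[-4.8690]
Step 3: x=[4.1890] v=[-5.2652]
Step 4: x=[3.0000] v=[-3.9634]
Step 5: x=[2.5850] v=[-1.3834]
Step 6: x=[3.0778] v=[1.6427]
First v>=0 after going negative at step 6, time=1.8000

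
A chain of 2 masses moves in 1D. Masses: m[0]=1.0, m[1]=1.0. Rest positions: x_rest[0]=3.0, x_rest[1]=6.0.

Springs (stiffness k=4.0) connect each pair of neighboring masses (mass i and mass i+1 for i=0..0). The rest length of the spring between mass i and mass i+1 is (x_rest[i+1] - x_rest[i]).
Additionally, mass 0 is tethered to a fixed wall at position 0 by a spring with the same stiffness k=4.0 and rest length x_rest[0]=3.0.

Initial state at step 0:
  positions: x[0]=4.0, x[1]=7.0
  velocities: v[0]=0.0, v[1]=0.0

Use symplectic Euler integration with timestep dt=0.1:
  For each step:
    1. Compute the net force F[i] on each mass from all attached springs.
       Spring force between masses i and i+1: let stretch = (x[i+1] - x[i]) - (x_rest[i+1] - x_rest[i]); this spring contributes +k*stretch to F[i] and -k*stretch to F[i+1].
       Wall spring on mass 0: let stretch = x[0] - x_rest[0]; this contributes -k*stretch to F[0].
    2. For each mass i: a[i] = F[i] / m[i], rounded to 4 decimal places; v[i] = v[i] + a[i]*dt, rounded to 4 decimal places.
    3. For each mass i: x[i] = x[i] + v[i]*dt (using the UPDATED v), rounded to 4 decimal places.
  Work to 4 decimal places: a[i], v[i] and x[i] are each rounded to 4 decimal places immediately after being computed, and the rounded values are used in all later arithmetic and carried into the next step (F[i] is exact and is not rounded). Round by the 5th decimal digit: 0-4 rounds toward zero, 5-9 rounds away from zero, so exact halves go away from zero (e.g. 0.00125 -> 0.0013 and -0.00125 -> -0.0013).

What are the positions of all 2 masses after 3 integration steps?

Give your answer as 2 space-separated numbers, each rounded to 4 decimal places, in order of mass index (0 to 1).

Answer: 3.7757 6.9922

Derivation:
Step 0: x=[4.0000 7.0000] v=[0.0000 0.0000]
Step 1: x=[3.9600 7.0000] v=[-0.4000 0.0000]
Step 2: x=[3.8832 6.9984] v=[-0.7680 -0.0160]
Step 3: x=[3.7757 6.9922] v=[-1.0752 -0.0621]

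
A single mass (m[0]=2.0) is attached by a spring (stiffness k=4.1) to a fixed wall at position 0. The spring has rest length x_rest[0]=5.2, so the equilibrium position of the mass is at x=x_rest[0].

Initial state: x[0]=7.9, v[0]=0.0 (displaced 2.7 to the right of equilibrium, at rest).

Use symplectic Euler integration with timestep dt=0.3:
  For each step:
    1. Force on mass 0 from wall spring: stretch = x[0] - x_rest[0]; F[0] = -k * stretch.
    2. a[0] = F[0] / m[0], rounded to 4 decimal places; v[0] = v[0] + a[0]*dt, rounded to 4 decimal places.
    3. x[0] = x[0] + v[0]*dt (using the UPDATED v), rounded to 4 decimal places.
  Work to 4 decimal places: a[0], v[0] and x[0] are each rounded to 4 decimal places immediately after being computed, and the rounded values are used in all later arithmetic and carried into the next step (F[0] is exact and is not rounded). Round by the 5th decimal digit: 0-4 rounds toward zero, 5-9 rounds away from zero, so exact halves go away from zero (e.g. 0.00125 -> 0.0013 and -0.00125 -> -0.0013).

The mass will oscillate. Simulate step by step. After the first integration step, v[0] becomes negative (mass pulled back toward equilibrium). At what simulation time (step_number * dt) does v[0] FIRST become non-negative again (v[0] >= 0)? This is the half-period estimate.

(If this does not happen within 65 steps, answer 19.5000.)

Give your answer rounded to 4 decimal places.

Step 0: x=[7.9000] v=[0.0000]
Step 1: x=[7.4019] v=[-1.6605]
Step 2: x=[6.4975] v=[-3.0147]
Step 3: x=[5.3537] v=[-3.8127]
Step 4: x=[4.1815] v=[-3.9072]
Step 5: x=[3.1973] v=[-3.2808]
Step 6: x=[2.5825] v=[-2.0492]
Step 7: x=[2.4507] v=[-0.4394]
Step 8: x=[2.8261] v=[1.2514]
First v>=0 after going negative at step 8, time=2.4000

Answer: 2.4000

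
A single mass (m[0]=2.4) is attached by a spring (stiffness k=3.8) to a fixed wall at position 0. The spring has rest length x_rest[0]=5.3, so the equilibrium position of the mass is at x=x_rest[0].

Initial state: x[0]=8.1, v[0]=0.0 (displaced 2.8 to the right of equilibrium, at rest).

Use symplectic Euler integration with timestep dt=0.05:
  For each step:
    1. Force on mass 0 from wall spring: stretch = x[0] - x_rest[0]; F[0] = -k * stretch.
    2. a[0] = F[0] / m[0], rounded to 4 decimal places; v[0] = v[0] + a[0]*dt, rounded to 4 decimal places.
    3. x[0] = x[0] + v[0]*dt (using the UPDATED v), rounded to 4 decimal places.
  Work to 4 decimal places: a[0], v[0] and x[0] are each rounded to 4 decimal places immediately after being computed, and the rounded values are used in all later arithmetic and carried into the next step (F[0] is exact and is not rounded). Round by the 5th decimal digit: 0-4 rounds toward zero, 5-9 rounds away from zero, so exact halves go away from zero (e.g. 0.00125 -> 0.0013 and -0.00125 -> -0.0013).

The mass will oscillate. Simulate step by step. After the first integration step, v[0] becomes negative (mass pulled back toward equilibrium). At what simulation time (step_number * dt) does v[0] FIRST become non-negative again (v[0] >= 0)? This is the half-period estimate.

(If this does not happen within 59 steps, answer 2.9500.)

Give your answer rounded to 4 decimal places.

Step 0: x=[8.1000] v=[0.0000]
Step 1: x=[8.0889] v=[-0.2217]
Step 2: x=[8.0668] v=[-0.4425]
Step 3: x=[8.0337] v=[-0.6615]
Step 4: x=[7.9898] v=[-0.8779]
Step 5: x=[7.9353] v=[-1.0908]
Step 6: x=[7.8703] v=[-1.2994]
Step 7: x=[7.7952] v=[-1.5029]
Step 8: x=[7.7102] v=[-1.7004]
Step 9: x=[7.6156] v=[-1.8912]
Step 10: x=[7.5119] v=[-2.0745]
Step 11: x=[7.3994] v=[-2.2496]
Step 12: x=[7.2786] v=[-2.4158]
Step 13: x=[7.1500] v=[-2.5724]
Step 14: x=[7.0141] v=[-2.7189]
Step 15: x=[6.8714] v=[-2.8546]
Step 16: x=[6.7225] v=[-2.9790]
Step 17: x=[6.5679] v=[-3.0916]
Step 18: x=[6.4083] v=[-3.1920]
Step 19: x=[6.2443] v=[-3.2797]
Step 20: x=[6.0766] v=[-3.3545]
Step 21: x=[5.9058] v=[-3.4160]
Step 22: x=[5.7326] v=[-3.4640]
Step 23: x=[5.5577] v=[-3.4983]
Step 24: x=[5.3818] v=[-3.5187]
Step 25: x=[5.2055] v=[-3.5252]
Step 26: x=[5.0296] v=[-3.5177]
Step 27: x=[4.8548] v=[-3.4963]
Step 28: x=[4.6817] v=[-3.4611]
Step 29: x=[4.5111] v=[-3.4122]
Step 30: x=[4.3436] v=[-3.3497]
Step 31: x=[4.1799] v=[-3.2740]
Step 32: x=[4.0206] v=[-3.1853]
Step 33: x=[3.8664] v=[-3.0840]
Step 34: x=[3.7179] v=[-2.9705]
Step 35: x=[3.5756] v=[-2.8453]
Step 36: x=[3.4402] v=[-2.7088]
Step 37: x=[3.3121] v=[-2.5616]
Step 38: x=[3.1919] v=[-2.4042]
Step 39: x=[3.0800] v=[-2.2373]
Step 40: x=[2.9769] v=[-2.0616]
Step 41: x=[2.8830] v=[-1.8777]
Step 42: x=[2.7987] v=[-1.6864]
Step 43: x=[2.7243] v=[-1.4884]
Step 44: x=[2.6601] v=[-1.2845]
Step 45: x=[2.6063] v=[-1.0755]
Step 46: x=[2.5632] v=[-0.8623]
Step 47: x=[2.5309] v=[-0.6456]
Step 48: x=[2.5096] v=[-0.4264]
Step 49: x=[2.4993] v=[-0.2055]
Step 50: x=[2.5001] v=[0.0162]
First v>=0 after going negative at step 50, time=2.5000

Answer: 2.5000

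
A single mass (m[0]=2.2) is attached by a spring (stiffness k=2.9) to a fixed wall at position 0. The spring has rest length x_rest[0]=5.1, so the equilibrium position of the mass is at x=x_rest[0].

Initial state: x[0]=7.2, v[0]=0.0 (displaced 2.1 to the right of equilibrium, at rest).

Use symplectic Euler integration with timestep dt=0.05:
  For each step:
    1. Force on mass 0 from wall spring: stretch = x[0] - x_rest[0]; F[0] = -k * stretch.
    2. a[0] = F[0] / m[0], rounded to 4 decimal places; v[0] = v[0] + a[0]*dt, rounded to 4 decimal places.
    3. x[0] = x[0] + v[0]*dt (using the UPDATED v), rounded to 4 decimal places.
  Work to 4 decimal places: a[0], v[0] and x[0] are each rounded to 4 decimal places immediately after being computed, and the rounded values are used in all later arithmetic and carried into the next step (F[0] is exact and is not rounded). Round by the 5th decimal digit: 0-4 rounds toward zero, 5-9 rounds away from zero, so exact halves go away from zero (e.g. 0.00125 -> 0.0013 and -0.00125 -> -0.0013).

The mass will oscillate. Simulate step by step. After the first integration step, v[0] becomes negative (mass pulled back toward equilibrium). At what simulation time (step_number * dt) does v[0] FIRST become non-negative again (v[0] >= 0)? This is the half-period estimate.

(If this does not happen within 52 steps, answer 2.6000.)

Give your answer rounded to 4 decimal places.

Step 0: x=[7.2000] v=[0.0000]
Step 1: x=[7.1931] v=[-0.1384]
Step 2: x=[7.1793] v=[-0.2764]
Step 3: x=[7.1586] v=[-0.4134]
Step 4: x=[7.1311] v=[-0.5491]
Step 5: x=[7.0970] v=[-0.6830]
Step 6: x=[7.0563] v=[-0.8146]
Step 7: x=[7.0091] v=[-0.9435]
Step 8: x=[6.9556] v=[-1.0693]
Step 9: x=[6.8960] v=[-1.1916]
Step 10: x=[6.8305] v=[-1.3100]
Step 11: x=[6.7593] v=[-1.4241]
Step 12: x=[6.6826] v=[-1.5335]
Step 13: x=[6.6007] v=[-1.6378]
Step 14: x=[6.5139] v=[-1.7367]
Step 15: x=[6.4224] v=[-1.8299]
Step 16: x=[6.3265] v=[-1.9171]
Step 17: x=[6.2266] v=[-1.9979]
Step 18: x=[6.1230] v=[-2.0722]
Step 19: x=[6.0160] v=[-2.1396]
Step 20: x=[5.9060] v=[-2.2000]
Step 21: x=[5.7933] v=[-2.2531]
Step 22: x=[5.6784] v=[-2.2988]
Step 23: x=[5.5616] v=[-2.3369]
Step 24: x=[5.4432] v=[-2.3673]
Step 25: x=[5.3237] v=[-2.3899]
Step 26: x=[5.2035] v=[-2.4046]
Step 27: x=[5.0829] v=[-2.4114]
Step 28: x=[4.9624] v=[-2.4103]
Step 29: x=[4.8423] v=[-2.4012]
Step 30: x=[4.7231] v=[-2.3842]
Step 31: x=[4.6051] v=[-2.3594]
Step 32: x=[4.4888] v=[-2.3268]
Step 33: x=[4.3745] v=[-2.2865]
Step 34: x=[4.2626] v=[-2.2387]
Step 35: x=[4.1534] v=[-2.1835]
Step 36: x=[4.0473] v=[-2.1211]
Step 37: x=[3.9447] v=[-2.0517]
Step 38: x=[3.8459] v=[-1.9756]
Step 39: x=[3.7513] v=[-1.8929]
Step 40: x=[3.6611] v=[-1.8040]
Step 41: x=[3.5756] v=[-1.7092]
Step 42: x=[3.4952] v=[-1.6087]
Step 43: x=[3.4201] v=[-1.5029]
Step 44: x=[3.3505] v=[-1.3922]
Step 45: x=[3.2867] v=[-1.2769]
Step 46: x=[3.2288] v=[-1.1574]
Step 47: x=[3.1771] v=[-1.0341]
Step 48: x=[3.1317] v=[-0.9074]
Step 49: x=[3.0928] v=[-0.7777]
Step 50: x=[3.0605] v=[-0.6454]
Step 51: x=[3.0350] v=[-0.5110]
Step 52: x=[3.0163] v=[-0.3749]
v[0] did not become non-negative within 52 steps; using fallback time=2.6000

Answer: 2.6000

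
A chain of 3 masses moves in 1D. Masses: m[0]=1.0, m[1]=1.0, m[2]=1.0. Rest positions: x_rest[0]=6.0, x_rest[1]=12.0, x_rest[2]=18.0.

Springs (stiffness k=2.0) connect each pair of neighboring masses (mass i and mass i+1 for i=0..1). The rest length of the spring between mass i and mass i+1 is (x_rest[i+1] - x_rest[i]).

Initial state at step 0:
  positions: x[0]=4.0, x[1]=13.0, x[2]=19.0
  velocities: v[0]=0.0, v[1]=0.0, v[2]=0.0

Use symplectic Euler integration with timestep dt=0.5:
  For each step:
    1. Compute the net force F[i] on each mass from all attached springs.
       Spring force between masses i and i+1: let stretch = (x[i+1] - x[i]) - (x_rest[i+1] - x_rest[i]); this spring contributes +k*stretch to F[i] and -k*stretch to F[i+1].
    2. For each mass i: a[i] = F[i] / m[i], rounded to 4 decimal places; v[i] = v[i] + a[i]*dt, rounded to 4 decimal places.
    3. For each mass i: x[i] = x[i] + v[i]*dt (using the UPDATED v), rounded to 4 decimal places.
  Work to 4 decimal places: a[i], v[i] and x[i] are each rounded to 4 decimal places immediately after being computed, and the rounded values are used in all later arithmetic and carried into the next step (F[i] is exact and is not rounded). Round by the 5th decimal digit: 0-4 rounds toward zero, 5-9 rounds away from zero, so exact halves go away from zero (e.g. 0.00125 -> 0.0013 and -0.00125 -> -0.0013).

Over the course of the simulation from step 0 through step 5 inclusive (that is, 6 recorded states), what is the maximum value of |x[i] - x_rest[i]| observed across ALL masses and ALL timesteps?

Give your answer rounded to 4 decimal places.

Step 0: x=[4.0000 13.0000 19.0000] v=[0.0000 0.0000 0.0000]
Step 1: x=[5.5000 11.5000 19.0000] v=[3.0000 -3.0000 0.0000]
Step 2: x=[7.0000 10.7500 18.2500] v=[3.0000 -1.5000 -1.5000]
Step 3: x=[7.3750 11.8750 16.7500] v=[0.7500 2.2500 -3.0000]
Step 4: x=[7.0000 13.1875 15.8125] v=[-0.7500 2.6250 -1.8750]
Step 5: x=[6.7188 12.7188 16.5625] v=[-0.5625 -0.9375 1.5000]
Max displacement = 2.1875

Answer: 2.1875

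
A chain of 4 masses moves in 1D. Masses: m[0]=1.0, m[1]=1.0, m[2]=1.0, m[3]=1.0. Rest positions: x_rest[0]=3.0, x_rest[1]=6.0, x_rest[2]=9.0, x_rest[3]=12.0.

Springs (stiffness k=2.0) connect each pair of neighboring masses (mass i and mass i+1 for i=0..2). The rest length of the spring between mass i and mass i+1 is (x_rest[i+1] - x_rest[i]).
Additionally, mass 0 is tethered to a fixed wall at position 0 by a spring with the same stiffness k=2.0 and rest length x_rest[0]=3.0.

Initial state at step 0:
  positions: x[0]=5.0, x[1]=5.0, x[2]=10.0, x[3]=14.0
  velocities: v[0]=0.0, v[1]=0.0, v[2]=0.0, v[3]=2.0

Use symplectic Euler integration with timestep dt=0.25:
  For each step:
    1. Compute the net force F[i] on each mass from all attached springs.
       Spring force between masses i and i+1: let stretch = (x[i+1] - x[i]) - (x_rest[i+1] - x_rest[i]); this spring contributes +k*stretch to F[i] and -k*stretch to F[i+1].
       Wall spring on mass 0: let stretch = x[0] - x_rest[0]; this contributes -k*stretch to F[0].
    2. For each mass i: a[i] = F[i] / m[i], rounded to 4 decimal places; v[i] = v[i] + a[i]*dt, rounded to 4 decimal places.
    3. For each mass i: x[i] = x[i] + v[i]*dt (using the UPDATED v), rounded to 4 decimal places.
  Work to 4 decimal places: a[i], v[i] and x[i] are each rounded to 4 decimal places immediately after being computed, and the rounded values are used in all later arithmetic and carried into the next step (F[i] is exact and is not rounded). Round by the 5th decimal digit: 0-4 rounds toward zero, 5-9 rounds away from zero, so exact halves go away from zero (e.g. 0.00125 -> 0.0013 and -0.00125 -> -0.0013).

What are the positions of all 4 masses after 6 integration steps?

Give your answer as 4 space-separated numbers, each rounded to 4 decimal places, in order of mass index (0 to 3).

Step 0: x=[5.0000 5.0000 10.0000 14.0000] v=[0.0000 0.0000 0.0000 2.0000]
Step 1: x=[4.3750 5.6250 9.8750 14.3750] v=[-2.5000 2.5000 -0.5000 1.5000]
Step 2: x=[3.3594 6.6250 9.7813 14.5625] v=[-4.0625 4.0000 -0.3750 0.7500]
Step 3: x=[2.3321 7.6114 9.8907 14.5274] v=[-4.1094 3.9454 0.4375 -0.1406]
Step 4: x=[1.6732 8.2228 10.2948 14.2877] v=[-2.6358 2.4454 1.6162 -0.9590]
Step 5: x=[1.6238 8.2745 10.9390 13.9238] v=[-0.1976 0.2066 2.5767 -1.4555]
Step 6: x=[2.2028 7.8279 11.6232 13.5618] v=[2.3159 -1.7865 2.7369 -1.4479]

Answer: 2.2028 7.8279 11.6232 13.5618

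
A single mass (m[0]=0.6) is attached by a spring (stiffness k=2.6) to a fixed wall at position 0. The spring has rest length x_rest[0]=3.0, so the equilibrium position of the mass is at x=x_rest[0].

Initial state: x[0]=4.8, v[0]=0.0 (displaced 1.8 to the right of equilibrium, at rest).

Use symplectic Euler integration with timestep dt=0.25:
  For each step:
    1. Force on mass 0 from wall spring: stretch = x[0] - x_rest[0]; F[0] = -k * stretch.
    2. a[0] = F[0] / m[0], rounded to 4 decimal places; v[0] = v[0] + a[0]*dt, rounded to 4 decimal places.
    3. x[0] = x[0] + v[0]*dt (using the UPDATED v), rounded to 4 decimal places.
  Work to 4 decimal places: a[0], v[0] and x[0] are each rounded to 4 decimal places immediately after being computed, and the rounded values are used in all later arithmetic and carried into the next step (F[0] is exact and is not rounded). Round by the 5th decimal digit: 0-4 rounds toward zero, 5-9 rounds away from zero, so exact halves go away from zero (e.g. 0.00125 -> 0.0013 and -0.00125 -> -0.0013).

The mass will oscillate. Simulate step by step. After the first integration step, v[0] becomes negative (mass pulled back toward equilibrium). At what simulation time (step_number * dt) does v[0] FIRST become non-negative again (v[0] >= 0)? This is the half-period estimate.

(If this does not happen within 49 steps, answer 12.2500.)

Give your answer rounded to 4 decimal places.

Step 0: x=[4.8000] v=[0.0000]
Step 1: x=[4.3125] v=[-1.9500]
Step 2: x=[3.4695] v=[-3.3719]
Step 3: x=[2.4994] v=[-3.8805]
Step 4: x=[1.6649] v=[-3.3382]
Step 5: x=[1.1919] v=[-1.8919]
Step 6: x=[1.2086] v=[0.0669]
First v>=0 after going negative at step 6, time=1.5000

Answer: 1.5000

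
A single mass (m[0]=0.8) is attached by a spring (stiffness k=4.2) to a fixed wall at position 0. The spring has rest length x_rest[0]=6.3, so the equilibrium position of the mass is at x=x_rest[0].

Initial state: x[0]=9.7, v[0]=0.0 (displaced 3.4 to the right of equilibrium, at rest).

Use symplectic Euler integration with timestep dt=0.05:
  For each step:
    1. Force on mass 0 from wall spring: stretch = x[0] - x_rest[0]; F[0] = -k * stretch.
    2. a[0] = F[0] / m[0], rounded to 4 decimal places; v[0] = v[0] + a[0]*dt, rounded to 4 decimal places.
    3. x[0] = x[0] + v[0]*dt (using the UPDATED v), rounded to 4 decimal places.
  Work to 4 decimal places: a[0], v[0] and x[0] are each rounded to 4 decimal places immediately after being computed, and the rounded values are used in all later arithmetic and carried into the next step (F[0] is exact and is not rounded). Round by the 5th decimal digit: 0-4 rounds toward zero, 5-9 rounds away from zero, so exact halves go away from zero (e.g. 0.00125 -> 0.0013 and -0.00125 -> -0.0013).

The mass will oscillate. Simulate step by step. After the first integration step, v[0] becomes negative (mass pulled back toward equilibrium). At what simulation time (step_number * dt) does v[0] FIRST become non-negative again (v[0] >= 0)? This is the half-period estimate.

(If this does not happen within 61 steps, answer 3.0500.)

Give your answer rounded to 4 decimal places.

Answer: 1.4000

Derivation:
Step 0: x=[9.7000] v=[0.0000]
Step 1: x=[9.6554] v=[-0.8925]
Step 2: x=[9.5667] v=[-1.7733]
Step 3: x=[9.4352] v=[-2.6308]
Step 4: x=[9.2625] v=[-3.4538]
Step 5: x=[9.0509] v=[-4.2315]
Step 6: x=[8.8032] v=[-4.9536]
Step 7: x=[8.5227] v=[-5.6107]
Step 8: x=[8.2130] v=[-6.1942]
Step 9: x=[7.8782] v=[-6.6964]
Step 10: x=[7.5227] v=[-7.1107]
Step 11: x=[7.1511] v=[-7.4317]
Step 12: x=[6.7683] v=[-7.6551]
Step 13: x=[6.3794] v=[-7.7780]
Step 14: x=[5.9895] v=[-7.7988]
Step 15: x=[5.6036] v=[-7.7173]
Step 16: x=[5.2269] v=[-7.5345]
Step 17: x=[4.8643] v=[-7.2528]
Step 18: x=[4.5205] v=[-6.8759]
Step 19: x=[4.2001] v=[-6.4088]
Step 20: x=[3.9072] v=[-5.8576]
Step 21: x=[3.6457] v=[-5.2295]
Step 22: x=[3.4191] v=[-4.5327]
Step 23: x=[3.2303] v=[-3.7765]
Step 24: x=[3.0818] v=[-2.9707]
Step 25: x=[2.9755] v=[-2.1259]
Step 26: x=[2.9128] v=[-1.2532]
Step 27: x=[2.8946] v=[-0.3641]
Step 28: x=[2.9211] v=[0.5298]
First v>=0 after going negative at step 28, time=1.4000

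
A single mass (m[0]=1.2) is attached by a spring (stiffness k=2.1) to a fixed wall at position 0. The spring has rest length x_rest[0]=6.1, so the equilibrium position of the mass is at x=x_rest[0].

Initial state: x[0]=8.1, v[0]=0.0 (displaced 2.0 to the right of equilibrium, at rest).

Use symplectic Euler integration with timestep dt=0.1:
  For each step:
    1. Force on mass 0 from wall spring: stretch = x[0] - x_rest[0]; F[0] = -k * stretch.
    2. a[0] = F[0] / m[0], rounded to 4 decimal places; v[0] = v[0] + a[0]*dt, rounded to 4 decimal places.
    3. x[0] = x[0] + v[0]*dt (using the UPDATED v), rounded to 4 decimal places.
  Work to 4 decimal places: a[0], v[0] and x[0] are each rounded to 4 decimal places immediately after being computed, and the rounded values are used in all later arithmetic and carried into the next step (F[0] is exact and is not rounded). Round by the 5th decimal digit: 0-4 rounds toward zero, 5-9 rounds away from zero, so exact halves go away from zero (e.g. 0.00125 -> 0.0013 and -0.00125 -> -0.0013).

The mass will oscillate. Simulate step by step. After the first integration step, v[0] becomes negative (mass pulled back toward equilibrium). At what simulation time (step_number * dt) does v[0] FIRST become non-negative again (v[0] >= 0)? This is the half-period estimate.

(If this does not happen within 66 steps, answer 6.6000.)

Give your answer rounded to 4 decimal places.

Step 0: x=[8.1000] v=[0.0000]
Step 1: x=[8.0650] v=[-0.3500]
Step 2: x=[7.9956] v=[-0.6939]
Step 3: x=[7.8930] v=[-1.0256]
Step 4: x=[7.7591] v=[-1.3394]
Step 5: x=[7.5961] v=[-1.6297]
Step 6: x=[7.4070] v=[-1.8915]
Step 7: x=[7.1950] v=[-2.1202]
Step 8: x=[6.9638] v=[-2.3118]
Step 9: x=[6.7175] v=[-2.4630]
Step 10: x=[6.4604] v=[-2.5711]
Step 11: x=[6.1970] v=[-2.6342]
Step 12: x=[5.9319] v=[-2.6512]
Step 13: x=[5.6697] v=[-2.6218]
Step 14: x=[5.4151] v=[-2.5465]
Step 15: x=[5.1724] v=[-2.4266]
Step 16: x=[4.9460] v=[-2.2643]
Step 17: x=[4.7398] v=[-2.0624]
Step 18: x=[4.5574] v=[-1.8244]
Step 19: x=[4.4020] v=[-1.5544]
Step 20: x=[4.2763] v=[-1.2573]
Step 21: x=[4.1825] v=[-0.9382]
Step 22: x=[4.1222] v=[-0.6026]
Step 23: x=[4.0966] v=[-0.2565]
Step 24: x=[4.1060] v=[0.0941]
First v>=0 after going negative at step 24, time=2.4000

Answer: 2.4000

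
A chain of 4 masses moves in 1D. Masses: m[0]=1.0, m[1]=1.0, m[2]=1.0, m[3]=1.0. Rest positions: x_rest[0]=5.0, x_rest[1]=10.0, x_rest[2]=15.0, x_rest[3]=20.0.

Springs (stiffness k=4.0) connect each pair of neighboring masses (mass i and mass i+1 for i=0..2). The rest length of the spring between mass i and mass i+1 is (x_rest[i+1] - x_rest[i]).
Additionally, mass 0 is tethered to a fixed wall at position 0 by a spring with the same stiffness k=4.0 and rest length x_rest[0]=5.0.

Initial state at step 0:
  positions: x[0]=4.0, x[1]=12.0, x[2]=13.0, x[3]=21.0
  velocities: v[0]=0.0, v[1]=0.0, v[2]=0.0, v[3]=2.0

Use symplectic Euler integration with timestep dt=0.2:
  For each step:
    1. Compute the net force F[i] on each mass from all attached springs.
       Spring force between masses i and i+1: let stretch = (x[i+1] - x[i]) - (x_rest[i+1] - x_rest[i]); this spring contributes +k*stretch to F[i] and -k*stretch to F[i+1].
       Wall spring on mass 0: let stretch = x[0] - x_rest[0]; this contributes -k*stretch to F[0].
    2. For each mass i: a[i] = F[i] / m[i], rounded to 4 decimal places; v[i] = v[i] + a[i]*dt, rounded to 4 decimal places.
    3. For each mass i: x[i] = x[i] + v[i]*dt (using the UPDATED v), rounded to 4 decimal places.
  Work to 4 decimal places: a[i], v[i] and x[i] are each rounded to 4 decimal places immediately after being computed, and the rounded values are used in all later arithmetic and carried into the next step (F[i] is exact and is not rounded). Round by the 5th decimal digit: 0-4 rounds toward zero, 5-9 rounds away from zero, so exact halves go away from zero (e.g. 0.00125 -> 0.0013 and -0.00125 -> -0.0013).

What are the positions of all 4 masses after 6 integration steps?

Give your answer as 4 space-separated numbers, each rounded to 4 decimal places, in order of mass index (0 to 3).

Answer: 4.4376 11.0800 15.6338 21.1946

Derivation:
Step 0: x=[4.0000 12.0000 13.0000 21.0000] v=[0.0000 0.0000 0.0000 2.0000]
Step 1: x=[4.6400 10.8800 14.1200 20.9200] v=[3.2000 -5.6000 5.6000 -0.4000]
Step 2: x=[5.5360 9.2800 15.8096 20.5520] v=[4.4800 -8.0000 8.4480 -1.8400]
Step 3: x=[6.1453 8.1257 17.2132 20.2252] v=[3.0464 -5.7715 7.0182 -1.6339]
Step 4: x=[6.0882 8.1085 17.6448 20.2165] v=[-0.2855 -0.0858 2.1578 -0.0435]
Step 5: x=[5.3802 9.2939 16.9620 20.5963] v=[-3.5398 5.9270 -3.4139 1.8991]
Step 6: x=[4.4376 11.0800 15.6338 21.1946] v=[-4.7130 8.9305 -6.6409 2.9917]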